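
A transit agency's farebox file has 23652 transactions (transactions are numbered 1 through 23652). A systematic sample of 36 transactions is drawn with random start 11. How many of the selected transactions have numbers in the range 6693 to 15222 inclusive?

13

k = 23652/36 = 657
First selection ≥ 6693: 11 + ⌈(6693−11)/657⌉·657 = 11 + 11×657 = 7238
Last selection ≤ 15222: 11 + ⌊(15222−11)/657⌋·657 = 11 + 23×657 = 15122
Count = 23 − 11 + 1 = 13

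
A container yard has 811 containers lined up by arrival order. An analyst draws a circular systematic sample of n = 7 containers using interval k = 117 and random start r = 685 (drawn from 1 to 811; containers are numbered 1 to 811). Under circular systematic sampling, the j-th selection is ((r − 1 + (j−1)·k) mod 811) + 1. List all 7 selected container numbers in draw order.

Selection 1: 685
Selection 2: 685 + 117 = 802
Selection 3: 802 + 117 = 919 → 919 − 811 = 108
Selection 4: 108 + 117 = 225
Selection 5: 225 + 117 = 342
Selection 6: 342 + 117 = 459
Selection 7: 459 + 117 = 576

685, 802, 108, 225, 342, 459, 576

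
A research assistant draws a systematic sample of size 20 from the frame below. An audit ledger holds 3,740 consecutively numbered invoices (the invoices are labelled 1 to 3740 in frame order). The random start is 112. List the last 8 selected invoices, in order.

k = N/n = 3740/20 = 187
13th selection = 112 + 12×187 = 2356
14th: 2356 + 187 = 2543
15th: 2543 + 187 = 2730
16th: 2730 + 187 = 2917
17th: 2917 + 187 = 3104
18th: 3104 + 187 = 3291
19th: 3291 + 187 = 3478
20th: 3478 + 187 = 3665

2356, 2543, 2730, 2917, 3104, 3291, 3478, 3665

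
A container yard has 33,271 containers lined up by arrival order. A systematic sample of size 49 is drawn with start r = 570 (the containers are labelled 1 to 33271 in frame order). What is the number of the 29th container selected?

k = 33271/49 = 679
29th selection = r + (29−1)·k = 570 + 28×679 = 570 + 19012 = 19582

19582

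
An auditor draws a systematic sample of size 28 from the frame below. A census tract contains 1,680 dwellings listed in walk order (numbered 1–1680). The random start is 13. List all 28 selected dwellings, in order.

k = N/n = 1680/28 = 60
dwelling 1: 13
dwelling 2: 13 + 60 = 73
dwelling 3: 73 + 60 = 133
dwelling 4: 133 + 60 = 193
dwelling 5: 193 + 60 = 253
dwelling 6: 253 + 60 = 313
dwelling 7: 313 + 60 = 373
dwelling 8: 373 + 60 = 433
dwelling 9: 433 + 60 = 493
dwelling 10: 493 + 60 = 553
dwelling 11: 553 + 60 = 613
dwelling 12: 613 + 60 = 673
dwelling 13: 673 + 60 = 733
dwelling 14: 733 + 60 = 793
dwelling 15: 793 + 60 = 853
dwelling 16: 853 + 60 = 913
dwelling 17: 913 + 60 = 973
dwelling 18: 973 + 60 = 1033
dwelling 19: 1033 + 60 = 1093
dwelling 20: 1093 + 60 = 1153
dwelling 21: 1153 + 60 = 1213
dwelling 22: 1213 + 60 = 1273
dwelling 23: 1273 + 60 = 1333
dwelling 24: 1333 + 60 = 1393
dwelling 25: 1393 + 60 = 1453
dwelling 26: 1453 + 60 = 1513
dwelling 27: 1513 + 60 = 1573
dwelling 28: 1573 + 60 = 1633

13, 73, 133, 193, 253, 313, 373, 433, 493, 553, 613, 673, 733, 793, 853, 913, 973, 1033, 1093, 1153, 1213, 1273, 1333, 1393, 1453, 1513, 1573, 1633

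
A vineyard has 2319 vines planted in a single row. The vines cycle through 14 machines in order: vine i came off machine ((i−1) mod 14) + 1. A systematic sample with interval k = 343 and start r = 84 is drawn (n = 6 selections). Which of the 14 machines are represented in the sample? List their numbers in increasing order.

Consecutive selections differ by k = 343, so their machine numbers differ by 343 mod 14 = 7.
gcd(343, 14) = 7, so the sample visits 14/7 = 2 distinct residues mod 14.
Start 84 is machine 14; the machines hit are 7, 14.

7, 14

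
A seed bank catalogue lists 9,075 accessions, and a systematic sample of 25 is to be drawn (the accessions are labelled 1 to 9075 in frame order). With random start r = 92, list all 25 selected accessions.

92, 455, 818, 1181, 1544, 1907, 2270, 2633, 2996, 3359, 3722, 4085, 4448, 4811, 5174, 5537, 5900, 6263, 6626, 6989, 7352, 7715, 8078, 8441, 8804

k = N/n = 9075/25 = 363
accession 1: 92
accession 2: 92 + 363 = 455
accession 3: 455 + 363 = 818
accession 4: 818 + 363 = 1181
accession 5: 1181 + 363 = 1544
accession 6: 1544 + 363 = 1907
accession 7: 1907 + 363 = 2270
accession 8: 2270 + 363 = 2633
accession 9: 2633 + 363 = 2996
accession 10: 2996 + 363 = 3359
accession 11: 3359 + 363 = 3722
accession 12: 3722 + 363 = 4085
accession 13: 4085 + 363 = 4448
accession 14: 4448 + 363 = 4811
accession 15: 4811 + 363 = 5174
accession 16: 5174 + 363 = 5537
accession 17: 5537 + 363 = 5900
accession 18: 5900 + 363 = 6263
accession 19: 6263 + 363 = 6626
accession 20: 6626 + 363 = 6989
accession 21: 6989 + 363 = 7352
accession 22: 7352 + 363 = 7715
accession 23: 7715 + 363 = 8078
accession 24: 8078 + 363 = 8441
accession 25: 8441 + 363 = 8804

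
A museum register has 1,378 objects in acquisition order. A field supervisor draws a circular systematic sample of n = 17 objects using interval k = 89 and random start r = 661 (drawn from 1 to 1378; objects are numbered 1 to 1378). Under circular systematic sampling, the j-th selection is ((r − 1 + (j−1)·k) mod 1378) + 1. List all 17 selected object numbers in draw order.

Selection 1: 661
Selection 2: 661 + 89 = 750
Selection 3: 750 + 89 = 839
Selection 4: 839 + 89 = 928
Selection 5: 928 + 89 = 1017
Selection 6: 1017 + 89 = 1106
Selection 7: 1106 + 89 = 1195
Selection 8: 1195 + 89 = 1284
Selection 9: 1284 + 89 = 1373
Selection 10: 1373 + 89 = 1462 → 1462 − 1378 = 84
Selection 11: 84 + 89 = 173
Selection 12: 173 + 89 = 262
Selection 13: 262 + 89 = 351
Selection 14: 351 + 89 = 440
Selection 15: 440 + 89 = 529
Selection 16: 529 + 89 = 618
Selection 17: 618 + 89 = 707

661, 750, 839, 928, 1017, 1106, 1195, 1284, 1373, 84, 173, 262, 351, 440, 529, 618, 707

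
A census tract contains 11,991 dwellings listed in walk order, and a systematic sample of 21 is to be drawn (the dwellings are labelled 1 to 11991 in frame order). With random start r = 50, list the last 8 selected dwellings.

7473, 8044, 8615, 9186, 9757, 10328, 10899, 11470

k = N/n = 11991/21 = 571
14th selection = 50 + 13×571 = 7473
15th: 7473 + 571 = 8044
16th: 8044 + 571 = 8615
17th: 8615 + 571 = 9186
18th: 9186 + 571 = 9757
19th: 9757 + 571 = 10328
20th: 10328 + 571 = 10899
21st: 10899 + 571 = 11470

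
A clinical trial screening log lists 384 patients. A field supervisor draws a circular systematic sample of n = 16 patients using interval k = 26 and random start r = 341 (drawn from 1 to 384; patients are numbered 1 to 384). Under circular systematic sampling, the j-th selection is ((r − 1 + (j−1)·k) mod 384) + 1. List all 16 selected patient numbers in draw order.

341, 367, 9, 35, 61, 87, 113, 139, 165, 191, 217, 243, 269, 295, 321, 347

Selection 1: 341
Selection 2: 341 + 26 = 367
Selection 3: 367 + 26 = 393 → 393 − 384 = 9
Selection 4: 9 + 26 = 35
Selection 5: 35 + 26 = 61
Selection 6: 61 + 26 = 87
Selection 7: 87 + 26 = 113
Selection 8: 113 + 26 = 139
Selection 9: 139 + 26 = 165
Selection 10: 165 + 26 = 191
Selection 11: 191 + 26 = 217
Selection 12: 217 + 26 = 243
Selection 13: 243 + 26 = 269
Selection 14: 269 + 26 = 295
Selection 15: 295 + 26 = 321
Selection 16: 321 + 26 = 347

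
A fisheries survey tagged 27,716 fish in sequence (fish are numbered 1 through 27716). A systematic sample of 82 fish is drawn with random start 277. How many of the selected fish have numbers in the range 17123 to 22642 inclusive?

17

k = 27716/82 = 338
First selection ≥ 17123: 277 + ⌈(17123−277)/338⌉·338 = 277 + 50×338 = 17177
Last selection ≤ 22642: 277 + ⌊(22642−277)/338⌋·338 = 277 + 66×338 = 22585
Count = 66 − 50 + 1 = 17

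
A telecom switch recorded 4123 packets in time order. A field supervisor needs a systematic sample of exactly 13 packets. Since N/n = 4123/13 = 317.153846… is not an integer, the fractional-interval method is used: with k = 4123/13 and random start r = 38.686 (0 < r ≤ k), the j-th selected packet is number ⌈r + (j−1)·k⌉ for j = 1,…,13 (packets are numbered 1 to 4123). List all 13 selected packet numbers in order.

j=1: r + 0k = 38.686 → ⌈·⌉ = 39
j=2: r + 1k = 355.839846… → ⌈·⌉ = 356
j=3: r + 2k = 672.993692… → ⌈·⌉ = 673
j=4: r + 3k = 990.147538… → ⌈·⌉ = 991
j=5: r + 4k = 1307.301384… → ⌈·⌉ = 1308
j=6: r + 5k = 1624.455230… → ⌈·⌉ = 1625
j=7: r + 6k = 1941.609076… → ⌈·⌉ = 1942
j=8: r + 7k = 2258.762923… → ⌈·⌉ = 2259
j=9: r + 8k = 2575.916769… → ⌈·⌉ = 2576
j=10: r + 9k = 2893.070615… → ⌈·⌉ = 2894
j=11: r + 10k = 3210.224461… → ⌈·⌉ = 3211
j=12: r + 11k = 3527.378307… → ⌈·⌉ = 3528
j=13: r + 12k = 3844.532153… → ⌈·⌉ = 3845

39, 356, 673, 991, 1308, 1625, 1942, 2259, 2576, 2894, 3211, 3528, 3845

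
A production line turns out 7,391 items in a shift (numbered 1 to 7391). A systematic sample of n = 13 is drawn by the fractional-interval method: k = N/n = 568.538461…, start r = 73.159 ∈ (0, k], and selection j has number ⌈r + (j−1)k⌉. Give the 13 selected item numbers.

j=1: r + 0k = 73.159 → ⌈·⌉ = 74
j=2: r + 1k = 641.697461… → ⌈·⌉ = 642
j=3: r + 2k = 1210.235923… → ⌈·⌉ = 1211
j=4: r + 3k = 1778.774384… → ⌈·⌉ = 1779
j=5: r + 4k = 2347.312846… → ⌈·⌉ = 2348
j=6: r + 5k = 2915.851307… → ⌈·⌉ = 2916
j=7: r + 6k = 3484.389769… → ⌈·⌉ = 3485
j=8: r + 7k = 4052.928230… → ⌈·⌉ = 4053
j=9: r + 8k = 4621.466692… → ⌈·⌉ = 4622
j=10: r + 9k = 5190.005153… → ⌈·⌉ = 5191
j=11: r + 10k = 5758.543615… → ⌈·⌉ = 5759
j=12: r + 11k = 6327.082076… → ⌈·⌉ = 6328
j=13: r + 12k = 6895.620538… → ⌈·⌉ = 6896

74, 642, 1211, 1779, 2348, 2916, 3485, 4053, 4622, 5191, 5759, 6328, 6896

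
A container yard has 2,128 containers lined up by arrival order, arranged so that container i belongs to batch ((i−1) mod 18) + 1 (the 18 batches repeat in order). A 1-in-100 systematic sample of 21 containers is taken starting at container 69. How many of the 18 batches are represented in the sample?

9

Consecutive selections differ by k = 100, so their batch numbers differ by 100 mod 18 = 10.
gcd(100, 18) = 2, so the sample visits 18/2 = 9 distinct residues mod 18.
Start 69 is batch 15; the batches hit are 1, 3, 5, 7, 9, 11, 13, 15, 17.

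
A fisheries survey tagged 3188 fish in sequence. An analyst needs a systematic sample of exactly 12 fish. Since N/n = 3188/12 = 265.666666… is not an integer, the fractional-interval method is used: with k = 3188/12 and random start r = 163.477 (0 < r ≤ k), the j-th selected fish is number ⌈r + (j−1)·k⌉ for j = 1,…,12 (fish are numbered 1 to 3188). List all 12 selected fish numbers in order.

j=1: r + 0k = 163.477 → ⌈·⌉ = 164
j=2: r + 1k = 429.143666… → ⌈·⌉ = 430
j=3: r + 2k = 694.810333… → ⌈·⌉ = 695
j=4: r + 3k = 960.477 → ⌈·⌉ = 961
j=5: r + 4k = 1226.143666… → ⌈·⌉ = 1227
j=6: r + 5k = 1491.810333… → ⌈·⌉ = 1492
j=7: r + 6k = 1757.477 → ⌈·⌉ = 1758
j=8: r + 7k = 2023.143666… → ⌈·⌉ = 2024
j=9: r + 8k = 2288.810333… → ⌈·⌉ = 2289
j=10: r + 9k = 2554.477 → ⌈·⌉ = 2555
j=11: r + 10k = 2820.143666… → ⌈·⌉ = 2821
j=12: r + 11k = 3085.810333… → ⌈·⌉ = 3086

164, 430, 695, 961, 1227, 1492, 1758, 2024, 2289, 2555, 2821, 3086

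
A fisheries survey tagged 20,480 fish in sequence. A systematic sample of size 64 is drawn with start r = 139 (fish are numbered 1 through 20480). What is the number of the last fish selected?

k = 20480/64 = 320
64th selection = r + (64−1)·k = 139 + 63×320 = 139 + 20160 = 20299

20299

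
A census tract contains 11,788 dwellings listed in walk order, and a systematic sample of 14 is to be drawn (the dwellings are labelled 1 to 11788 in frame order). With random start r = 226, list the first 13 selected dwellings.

226, 1068, 1910, 2752, 3594, 4436, 5278, 6120, 6962, 7804, 8646, 9488, 10330

k = N/n = 11788/14 = 842
dwelling 1: 226
dwelling 2: 226 + 842 = 1068
dwelling 3: 1068 + 842 = 1910
dwelling 4: 1910 + 842 = 2752
dwelling 5: 2752 + 842 = 3594
dwelling 6: 3594 + 842 = 4436
dwelling 7: 4436 + 842 = 5278
dwelling 8: 5278 + 842 = 6120
dwelling 9: 6120 + 842 = 6962
dwelling 10: 6962 + 842 = 7804
dwelling 11: 7804 + 842 = 8646
dwelling 12: 8646 + 842 = 9488
dwelling 13: 9488 + 842 = 10330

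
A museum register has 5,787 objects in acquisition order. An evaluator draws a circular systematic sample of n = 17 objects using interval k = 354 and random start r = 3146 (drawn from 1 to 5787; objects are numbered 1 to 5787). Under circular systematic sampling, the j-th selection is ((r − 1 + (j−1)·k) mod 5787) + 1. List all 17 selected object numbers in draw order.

Selection 1: 3146
Selection 2: 3146 + 354 = 3500
Selection 3: 3500 + 354 = 3854
Selection 4: 3854 + 354 = 4208
Selection 5: 4208 + 354 = 4562
Selection 6: 4562 + 354 = 4916
Selection 7: 4916 + 354 = 5270
Selection 8: 5270 + 354 = 5624
Selection 9: 5624 + 354 = 5978 → 5978 − 5787 = 191
Selection 10: 191 + 354 = 545
Selection 11: 545 + 354 = 899
Selection 12: 899 + 354 = 1253
Selection 13: 1253 + 354 = 1607
Selection 14: 1607 + 354 = 1961
Selection 15: 1961 + 354 = 2315
Selection 16: 2315 + 354 = 2669
Selection 17: 2669 + 354 = 3023

3146, 3500, 3854, 4208, 4562, 4916, 5270, 5624, 191, 545, 899, 1253, 1607, 1961, 2315, 2669, 3023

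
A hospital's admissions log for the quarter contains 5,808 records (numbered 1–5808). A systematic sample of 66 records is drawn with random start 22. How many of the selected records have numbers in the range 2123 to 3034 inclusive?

11

k = 5808/66 = 88
First selection ≥ 2123: 22 + ⌈(2123−22)/88⌉·88 = 22 + 24×88 = 2134
Last selection ≤ 3034: 22 + ⌊(3034−22)/88⌋·88 = 22 + 34×88 = 3014
Count = 34 − 24 + 1 = 11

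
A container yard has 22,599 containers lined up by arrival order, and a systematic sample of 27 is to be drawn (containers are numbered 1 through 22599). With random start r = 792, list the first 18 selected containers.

792, 1629, 2466, 3303, 4140, 4977, 5814, 6651, 7488, 8325, 9162, 9999, 10836, 11673, 12510, 13347, 14184, 15021

k = N/n = 22599/27 = 837
container 1: 792
container 2: 792 + 837 = 1629
container 3: 1629 + 837 = 2466
container 4: 2466 + 837 = 3303
container 5: 3303 + 837 = 4140
container 6: 4140 + 837 = 4977
container 7: 4977 + 837 = 5814
container 8: 5814 + 837 = 6651
container 9: 6651 + 837 = 7488
container 10: 7488 + 837 = 8325
container 11: 8325 + 837 = 9162
container 12: 9162 + 837 = 9999
container 13: 9999 + 837 = 10836
container 14: 10836 + 837 = 11673
container 15: 11673 + 837 = 12510
container 16: 12510 + 837 = 13347
container 17: 13347 + 837 = 14184
container 18: 14184 + 837 = 15021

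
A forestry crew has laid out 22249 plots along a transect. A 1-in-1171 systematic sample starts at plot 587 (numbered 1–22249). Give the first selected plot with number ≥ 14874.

k = 1171
Steps past start: ⌈(14874 − 587)/1171⌉ = ⌈14287/1171⌉ = 13
Selected plot: 587 + 13×1171 = 15810

15810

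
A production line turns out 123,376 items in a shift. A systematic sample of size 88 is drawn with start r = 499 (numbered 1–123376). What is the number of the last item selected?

122473

k = 123376/88 = 1402
88th selection = r + (88−1)·k = 499 + 87×1402 = 499 + 121974 = 122473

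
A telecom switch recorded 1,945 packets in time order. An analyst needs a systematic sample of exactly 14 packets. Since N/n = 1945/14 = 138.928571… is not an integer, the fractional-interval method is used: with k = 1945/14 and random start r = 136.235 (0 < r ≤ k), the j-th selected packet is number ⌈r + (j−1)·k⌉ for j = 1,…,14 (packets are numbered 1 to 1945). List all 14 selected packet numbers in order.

j=1: r + 0k = 136.235 → ⌈·⌉ = 137
j=2: r + 1k = 275.163571… → ⌈·⌉ = 276
j=3: r + 2k = 414.092142… → ⌈·⌉ = 415
j=4: r + 3k = 553.020714… → ⌈·⌉ = 554
j=5: r + 4k = 691.949285… → ⌈·⌉ = 692
j=6: r + 5k = 830.877857… → ⌈·⌉ = 831
j=7: r + 6k = 969.806428… → ⌈·⌉ = 970
j=8: r + 7k = 1108.735 → ⌈·⌉ = 1109
j=9: r + 8k = 1247.663571… → ⌈·⌉ = 1248
j=10: r + 9k = 1386.592142… → ⌈·⌉ = 1387
j=11: r + 10k = 1525.520714… → ⌈·⌉ = 1526
j=12: r + 11k = 1664.449285… → ⌈·⌉ = 1665
j=13: r + 12k = 1803.377857… → ⌈·⌉ = 1804
j=14: r + 13k = 1942.306428… → ⌈·⌉ = 1943

137, 276, 415, 554, 692, 831, 970, 1109, 1248, 1387, 1526, 1665, 1804, 1943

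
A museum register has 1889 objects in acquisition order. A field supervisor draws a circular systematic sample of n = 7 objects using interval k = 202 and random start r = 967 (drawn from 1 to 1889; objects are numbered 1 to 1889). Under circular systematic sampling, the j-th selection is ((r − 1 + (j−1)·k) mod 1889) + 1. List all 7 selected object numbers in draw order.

Selection 1: 967
Selection 2: 967 + 202 = 1169
Selection 3: 1169 + 202 = 1371
Selection 4: 1371 + 202 = 1573
Selection 5: 1573 + 202 = 1775
Selection 6: 1775 + 202 = 1977 → 1977 − 1889 = 88
Selection 7: 88 + 202 = 290

967, 1169, 1371, 1573, 1775, 88, 290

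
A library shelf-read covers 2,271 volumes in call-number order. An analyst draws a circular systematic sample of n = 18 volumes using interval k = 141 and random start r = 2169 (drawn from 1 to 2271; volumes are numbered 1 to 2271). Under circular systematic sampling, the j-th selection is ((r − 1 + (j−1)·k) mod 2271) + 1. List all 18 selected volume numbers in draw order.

Selection 1: 2169
Selection 2: 2169 + 141 = 2310 → 2310 − 2271 = 39
Selection 3: 39 + 141 = 180
Selection 4: 180 + 141 = 321
Selection 5: 321 + 141 = 462
Selection 6: 462 + 141 = 603
Selection 7: 603 + 141 = 744
Selection 8: 744 + 141 = 885
Selection 9: 885 + 141 = 1026
Selection 10: 1026 + 141 = 1167
Selection 11: 1167 + 141 = 1308
Selection 12: 1308 + 141 = 1449
Selection 13: 1449 + 141 = 1590
Selection 14: 1590 + 141 = 1731
Selection 15: 1731 + 141 = 1872
Selection 16: 1872 + 141 = 2013
Selection 17: 2013 + 141 = 2154
Selection 18: 2154 + 141 = 2295 → 2295 − 2271 = 24

2169, 39, 180, 321, 462, 603, 744, 885, 1026, 1167, 1308, 1449, 1590, 1731, 1872, 2013, 2154, 24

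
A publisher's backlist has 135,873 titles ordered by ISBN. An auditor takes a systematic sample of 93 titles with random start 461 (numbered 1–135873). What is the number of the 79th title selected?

114419

k = 135873/93 = 1461
79th selection = r + (79−1)·k = 461 + 78×1461 = 461 + 113958 = 114419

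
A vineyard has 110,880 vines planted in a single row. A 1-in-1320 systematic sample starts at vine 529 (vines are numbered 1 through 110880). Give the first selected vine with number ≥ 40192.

41449

k = 1320
Steps past start: ⌈(40192 − 529)/1320⌉ = ⌈39663/1320⌉ = 31
Selected vine: 529 + 31×1320 = 41449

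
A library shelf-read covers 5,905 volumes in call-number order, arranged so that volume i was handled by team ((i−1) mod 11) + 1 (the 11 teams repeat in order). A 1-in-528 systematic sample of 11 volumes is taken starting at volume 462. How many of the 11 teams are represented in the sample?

Consecutive selections differ by k = 528, so their team numbers differ by 528 mod 11 = 0.
gcd(528, 11) = 11, so the sample visits 11/11 = 1 distinct residues mod 11.
Start 462 is team 11; the teams hit are 11.

1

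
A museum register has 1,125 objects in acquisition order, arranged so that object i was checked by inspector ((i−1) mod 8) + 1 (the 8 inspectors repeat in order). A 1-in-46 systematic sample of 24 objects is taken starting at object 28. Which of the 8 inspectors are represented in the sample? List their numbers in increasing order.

2, 4, 6, 8

Consecutive selections differ by k = 46, so their inspector numbers differ by 46 mod 8 = 6.
gcd(46, 8) = 2, so the sample visits 8/2 = 4 distinct residues mod 8.
Start 28 is inspector 4; the inspectors hit are 2, 4, 6, 8.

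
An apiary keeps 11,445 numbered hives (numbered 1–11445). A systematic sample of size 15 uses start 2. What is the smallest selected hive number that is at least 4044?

4580

k = 11445/15 = 763
Steps past start: ⌈(4044 − 2)/763⌉ = ⌈4042/763⌉ = 6
Selected hive: 2 + 6×763 = 4580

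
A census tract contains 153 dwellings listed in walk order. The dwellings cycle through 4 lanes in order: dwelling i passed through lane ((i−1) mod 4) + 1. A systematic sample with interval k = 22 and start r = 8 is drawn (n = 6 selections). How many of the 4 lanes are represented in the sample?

Consecutive selections differ by k = 22, so their lane numbers differ by 22 mod 4 = 2.
gcd(22, 4) = 2, so the sample visits 4/2 = 2 distinct residues mod 4.
Start 8 is lane 4; the lanes hit are 2, 4.

2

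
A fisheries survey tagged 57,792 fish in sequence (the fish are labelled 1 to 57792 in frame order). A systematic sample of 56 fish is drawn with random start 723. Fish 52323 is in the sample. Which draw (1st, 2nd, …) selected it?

k = 57792/56 = 1032
position = (52323 − 723)/1032 + 1 = 51600/1032 + 1 = 50 + 1 = 51

51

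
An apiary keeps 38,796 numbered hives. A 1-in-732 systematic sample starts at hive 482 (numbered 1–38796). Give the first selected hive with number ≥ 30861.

k = 732
Steps past start: ⌈(30861 − 482)/732⌉ = ⌈30379/732⌉ = 42
Selected hive: 482 + 42×732 = 31226

31226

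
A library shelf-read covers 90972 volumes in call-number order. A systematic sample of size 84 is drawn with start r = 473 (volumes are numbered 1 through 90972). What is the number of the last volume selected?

k = 90972/84 = 1083
84th selection = r + (84−1)·k = 473 + 83×1083 = 473 + 89889 = 90362

90362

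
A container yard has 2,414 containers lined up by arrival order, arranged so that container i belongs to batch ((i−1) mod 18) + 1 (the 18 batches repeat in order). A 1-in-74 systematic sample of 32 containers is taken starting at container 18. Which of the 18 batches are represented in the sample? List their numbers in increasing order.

Consecutive selections differ by k = 74, so their batch numbers differ by 74 mod 18 = 2.
gcd(74, 18) = 2, so the sample visits 18/2 = 9 distinct residues mod 18.
Start 18 is batch 18; the batches hit are 2, 4, 6, 8, 10, 12, 14, 16, 18.

2, 4, 6, 8, 10, 12, 14, 16, 18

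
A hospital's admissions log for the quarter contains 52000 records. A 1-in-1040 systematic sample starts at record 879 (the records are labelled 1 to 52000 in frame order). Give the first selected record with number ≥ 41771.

k = 1040
Steps past start: ⌈(41771 − 879)/1040⌉ = ⌈40892/1040⌉ = 40
Selected record: 879 + 40×1040 = 42479

42479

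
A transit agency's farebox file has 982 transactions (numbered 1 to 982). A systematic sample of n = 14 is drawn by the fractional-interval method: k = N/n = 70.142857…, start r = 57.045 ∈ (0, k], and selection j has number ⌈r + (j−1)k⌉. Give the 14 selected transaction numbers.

58, 128, 198, 268, 338, 408, 478, 549, 619, 689, 759, 829, 899, 969

j=1: r + 0k = 57.045 → ⌈·⌉ = 58
j=2: r + 1k = 127.187857… → ⌈·⌉ = 128
j=3: r + 2k = 197.330714… → ⌈·⌉ = 198
j=4: r + 3k = 267.473571… → ⌈·⌉ = 268
j=5: r + 4k = 337.616428… → ⌈·⌉ = 338
j=6: r + 5k = 407.759285… → ⌈·⌉ = 408
j=7: r + 6k = 477.902142… → ⌈·⌉ = 478
j=8: r + 7k = 548.045 → ⌈·⌉ = 549
j=9: r + 8k = 618.187857… → ⌈·⌉ = 619
j=10: r + 9k = 688.330714… → ⌈·⌉ = 689
j=11: r + 10k = 758.473571… → ⌈·⌉ = 759
j=12: r + 11k = 828.616428… → ⌈·⌉ = 829
j=13: r + 12k = 898.759285… → ⌈·⌉ = 899
j=14: r + 13k = 968.902142… → ⌈·⌉ = 969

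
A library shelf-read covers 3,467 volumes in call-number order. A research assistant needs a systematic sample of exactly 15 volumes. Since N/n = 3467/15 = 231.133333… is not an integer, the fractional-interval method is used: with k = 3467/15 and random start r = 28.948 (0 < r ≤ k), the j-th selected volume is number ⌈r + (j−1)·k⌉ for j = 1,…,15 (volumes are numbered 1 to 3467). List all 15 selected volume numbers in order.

j=1: r + 0k = 28.948 → ⌈·⌉ = 29
j=2: r + 1k = 260.081333… → ⌈·⌉ = 261
j=3: r + 2k = 491.214666… → ⌈·⌉ = 492
j=4: r + 3k = 722.348 → ⌈·⌉ = 723
j=5: r + 4k = 953.481333… → ⌈·⌉ = 954
j=6: r + 5k = 1184.614666… → ⌈·⌉ = 1185
j=7: r + 6k = 1415.748 → ⌈·⌉ = 1416
j=8: r + 7k = 1646.881333… → ⌈·⌉ = 1647
j=9: r + 8k = 1878.014666… → ⌈·⌉ = 1879
j=10: r + 9k = 2109.148 → ⌈·⌉ = 2110
j=11: r + 10k = 2340.281333… → ⌈·⌉ = 2341
j=12: r + 11k = 2571.414666… → ⌈·⌉ = 2572
j=13: r + 12k = 2802.548 → ⌈·⌉ = 2803
j=14: r + 13k = 3033.681333… → ⌈·⌉ = 3034
j=15: r + 14k = 3264.814666… → ⌈·⌉ = 3265

29, 261, 492, 723, 954, 1185, 1416, 1647, 1879, 2110, 2341, 2572, 2803, 3034, 3265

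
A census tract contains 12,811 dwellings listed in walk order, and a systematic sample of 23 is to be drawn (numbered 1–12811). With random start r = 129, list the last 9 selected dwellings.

k = N/n = 12811/23 = 557
15th selection = 129 + 14×557 = 7927
16th: 7927 + 557 = 8484
17th: 8484 + 557 = 9041
18th: 9041 + 557 = 9598
19th: 9598 + 557 = 10155
20th: 10155 + 557 = 10712
21st: 10712 + 557 = 11269
22nd: 11269 + 557 = 11826
23rd: 11826 + 557 = 12383

7927, 8484, 9041, 9598, 10155, 10712, 11269, 11826, 12383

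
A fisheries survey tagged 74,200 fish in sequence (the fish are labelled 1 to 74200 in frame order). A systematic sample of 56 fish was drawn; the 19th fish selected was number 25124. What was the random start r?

1274

k = 74200/56 = 1325
r = 25124 − (19−1)×1325 = 25124 − 23850 = 1274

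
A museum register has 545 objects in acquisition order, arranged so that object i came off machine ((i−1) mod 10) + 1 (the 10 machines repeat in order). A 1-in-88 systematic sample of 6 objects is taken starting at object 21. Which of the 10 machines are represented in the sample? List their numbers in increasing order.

1, 3, 5, 7, 9

Consecutive selections differ by k = 88, so their machine numbers differ by 88 mod 10 = 8.
gcd(88, 10) = 2, so the sample visits 10/2 = 5 distinct residues mod 10.
Start 21 is machine 1; the machines hit are 1, 3, 5, 7, 9.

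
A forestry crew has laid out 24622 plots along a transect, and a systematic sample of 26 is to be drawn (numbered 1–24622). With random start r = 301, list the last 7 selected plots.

18294, 19241, 20188, 21135, 22082, 23029, 23976

k = N/n = 24622/26 = 947
20th selection = 301 + 19×947 = 18294
21st: 18294 + 947 = 19241
22nd: 19241 + 947 = 20188
23rd: 20188 + 947 = 21135
24th: 21135 + 947 = 22082
25th: 22082 + 947 = 23029
26th: 23029 + 947 = 23976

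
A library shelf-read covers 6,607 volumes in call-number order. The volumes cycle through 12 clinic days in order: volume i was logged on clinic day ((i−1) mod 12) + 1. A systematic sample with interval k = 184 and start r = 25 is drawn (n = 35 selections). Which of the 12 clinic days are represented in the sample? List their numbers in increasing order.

1, 5, 9

Consecutive selections differ by k = 184, so their clinic day numbers differ by 184 mod 12 = 4.
gcd(184, 12) = 4, so the sample visits 12/4 = 3 distinct residues mod 12.
Start 25 is clinic day 1; the clinic days hit are 1, 5, 9.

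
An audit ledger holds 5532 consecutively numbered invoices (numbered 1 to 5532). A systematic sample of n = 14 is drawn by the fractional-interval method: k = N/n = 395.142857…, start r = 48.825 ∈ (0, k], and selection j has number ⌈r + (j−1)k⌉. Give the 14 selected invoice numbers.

j=1: r + 0k = 48.825 → ⌈·⌉ = 49
j=2: r + 1k = 443.967857… → ⌈·⌉ = 444
j=3: r + 2k = 839.110714… → ⌈·⌉ = 840
j=4: r + 3k = 1234.253571… → ⌈·⌉ = 1235
j=5: r + 4k = 1629.396428… → ⌈·⌉ = 1630
j=6: r + 5k = 2024.539285… → ⌈·⌉ = 2025
j=7: r + 6k = 2419.682142… → ⌈·⌉ = 2420
j=8: r + 7k = 2814.825 → ⌈·⌉ = 2815
j=9: r + 8k = 3209.967857… → ⌈·⌉ = 3210
j=10: r + 9k = 3605.110714… → ⌈·⌉ = 3606
j=11: r + 10k = 4000.253571… → ⌈·⌉ = 4001
j=12: r + 11k = 4395.396428… → ⌈·⌉ = 4396
j=13: r + 12k = 4790.539285… → ⌈·⌉ = 4791
j=14: r + 13k = 5185.682142… → ⌈·⌉ = 5186

49, 444, 840, 1235, 1630, 2025, 2420, 2815, 3210, 3606, 4001, 4396, 4791, 5186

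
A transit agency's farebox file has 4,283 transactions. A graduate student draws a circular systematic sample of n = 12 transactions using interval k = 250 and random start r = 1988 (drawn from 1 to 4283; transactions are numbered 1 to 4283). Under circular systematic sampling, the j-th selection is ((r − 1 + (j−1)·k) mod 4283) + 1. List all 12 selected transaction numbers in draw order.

1988, 2238, 2488, 2738, 2988, 3238, 3488, 3738, 3988, 4238, 205, 455

Selection 1: 1988
Selection 2: 1988 + 250 = 2238
Selection 3: 2238 + 250 = 2488
Selection 4: 2488 + 250 = 2738
Selection 5: 2738 + 250 = 2988
Selection 6: 2988 + 250 = 3238
Selection 7: 3238 + 250 = 3488
Selection 8: 3488 + 250 = 3738
Selection 9: 3738 + 250 = 3988
Selection 10: 3988 + 250 = 4238
Selection 11: 4238 + 250 = 4488 → 4488 − 4283 = 205
Selection 12: 205 + 250 = 455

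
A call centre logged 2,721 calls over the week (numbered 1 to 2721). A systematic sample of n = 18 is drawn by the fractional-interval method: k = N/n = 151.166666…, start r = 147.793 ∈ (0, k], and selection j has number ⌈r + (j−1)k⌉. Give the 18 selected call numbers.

j=1: r + 0k = 147.793 → ⌈·⌉ = 148
j=2: r + 1k = 298.959666… → ⌈·⌉ = 299
j=3: r + 2k = 450.126333… → ⌈·⌉ = 451
j=4: r + 3k = 601.293 → ⌈·⌉ = 602
j=5: r + 4k = 752.459666… → ⌈·⌉ = 753
j=6: r + 5k = 903.626333… → ⌈·⌉ = 904
j=7: r + 6k = 1054.793 → ⌈·⌉ = 1055
j=8: r + 7k = 1205.959666… → ⌈·⌉ = 1206
j=9: r + 8k = 1357.126333… → ⌈·⌉ = 1358
j=10: r + 9k = 1508.293 → ⌈·⌉ = 1509
j=11: r + 10k = 1659.459666… → ⌈·⌉ = 1660
j=12: r + 11k = 1810.626333… → ⌈·⌉ = 1811
j=13: r + 12k = 1961.793 → ⌈·⌉ = 1962
j=14: r + 13k = 2112.959666… → ⌈·⌉ = 2113
j=15: r + 14k = 2264.126333… → ⌈·⌉ = 2265
j=16: r + 15k = 2415.293 → ⌈·⌉ = 2416
j=17: r + 16k = 2566.459666… → ⌈·⌉ = 2567
j=18: r + 17k = 2717.626333… → ⌈·⌉ = 2718

148, 299, 451, 602, 753, 904, 1055, 1206, 1358, 1509, 1660, 1811, 1962, 2113, 2265, 2416, 2567, 2718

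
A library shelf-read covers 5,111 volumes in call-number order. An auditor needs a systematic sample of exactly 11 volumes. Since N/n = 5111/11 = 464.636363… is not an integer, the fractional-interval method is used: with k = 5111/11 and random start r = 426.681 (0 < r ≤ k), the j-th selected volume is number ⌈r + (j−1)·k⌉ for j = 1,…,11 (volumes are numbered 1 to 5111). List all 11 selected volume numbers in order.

427, 892, 1356, 1821, 2286, 2750, 3215, 3680, 4144, 4609, 5074

j=1: r + 0k = 426.681 → ⌈·⌉ = 427
j=2: r + 1k = 891.317363… → ⌈·⌉ = 892
j=3: r + 2k = 1355.953727… → ⌈·⌉ = 1356
j=4: r + 3k = 1820.590090… → ⌈·⌉ = 1821
j=5: r + 4k = 2285.226454… → ⌈·⌉ = 2286
j=6: r + 5k = 2749.862818… → ⌈·⌉ = 2750
j=7: r + 6k = 3214.499181… → ⌈·⌉ = 3215
j=8: r + 7k = 3679.135545… → ⌈·⌉ = 3680
j=9: r + 8k = 4143.771909… → ⌈·⌉ = 4144
j=10: r + 9k = 4608.408272… → ⌈·⌉ = 4609
j=11: r + 10k = 5073.044636… → ⌈·⌉ = 5074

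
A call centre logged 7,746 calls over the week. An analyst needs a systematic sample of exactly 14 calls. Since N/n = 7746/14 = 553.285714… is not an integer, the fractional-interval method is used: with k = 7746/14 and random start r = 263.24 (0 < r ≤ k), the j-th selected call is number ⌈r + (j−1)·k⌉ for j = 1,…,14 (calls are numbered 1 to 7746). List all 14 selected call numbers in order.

j=1: r + 0k = 263.24 → ⌈·⌉ = 264
j=2: r + 1k = 816.525714… → ⌈·⌉ = 817
j=3: r + 2k = 1369.811428… → ⌈·⌉ = 1370
j=4: r + 3k = 1923.097142… → ⌈·⌉ = 1924
j=5: r + 4k = 2476.382857… → ⌈·⌉ = 2477
j=6: r + 5k = 3029.668571… → ⌈·⌉ = 3030
j=7: r + 6k = 3582.954285… → ⌈·⌉ = 3583
j=8: r + 7k = 4136.24 → ⌈·⌉ = 4137
j=9: r + 8k = 4689.525714… → ⌈·⌉ = 4690
j=10: r + 9k = 5242.811428… → ⌈·⌉ = 5243
j=11: r + 10k = 5796.097142… → ⌈·⌉ = 5797
j=12: r + 11k = 6349.382857… → ⌈·⌉ = 6350
j=13: r + 12k = 6902.668571… → ⌈·⌉ = 6903
j=14: r + 13k = 7455.954285… → ⌈·⌉ = 7456

264, 817, 1370, 1924, 2477, 3030, 3583, 4137, 4690, 5243, 5797, 6350, 6903, 7456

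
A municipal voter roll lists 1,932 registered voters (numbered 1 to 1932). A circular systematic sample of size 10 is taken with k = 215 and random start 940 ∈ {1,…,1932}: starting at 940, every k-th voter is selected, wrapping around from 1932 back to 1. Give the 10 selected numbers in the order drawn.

Selection 1: 940
Selection 2: 940 + 215 = 1155
Selection 3: 1155 + 215 = 1370
Selection 4: 1370 + 215 = 1585
Selection 5: 1585 + 215 = 1800
Selection 6: 1800 + 215 = 2015 → 2015 − 1932 = 83
Selection 7: 83 + 215 = 298
Selection 8: 298 + 215 = 513
Selection 9: 513 + 215 = 728
Selection 10: 728 + 215 = 943

940, 1155, 1370, 1585, 1800, 83, 298, 513, 728, 943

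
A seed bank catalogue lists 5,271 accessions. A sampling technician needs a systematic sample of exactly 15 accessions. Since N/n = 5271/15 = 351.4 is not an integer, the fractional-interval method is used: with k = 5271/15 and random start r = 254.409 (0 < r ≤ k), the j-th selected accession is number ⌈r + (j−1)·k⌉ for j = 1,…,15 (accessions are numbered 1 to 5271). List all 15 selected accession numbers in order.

j=1: r + 0k = 254.409 → ⌈·⌉ = 255
j=2: r + 1k = 605.809 → ⌈·⌉ = 606
j=3: r + 2k = 957.209 → ⌈·⌉ = 958
j=4: r + 3k = 1308.609 → ⌈·⌉ = 1309
j=5: r + 4k = 1660.009 → ⌈·⌉ = 1661
j=6: r + 5k = 2011.409 → ⌈·⌉ = 2012
j=7: r + 6k = 2362.809 → ⌈·⌉ = 2363
j=8: r + 7k = 2714.209 → ⌈·⌉ = 2715
j=9: r + 8k = 3065.609 → ⌈·⌉ = 3066
j=10: r + 9k = 3417.009 → ⌈·⌉ = 3418
j=11: r + 10k = 3768.409 → ⌈·⌉ = 3769
j=12: r + 11k = 4119.809 → ⌈·⌉ = 4120
j=13: r + 12k = 4471.209 → ⌈·⌉ = 4472
j=14: r + 13k = 4822.609 → ⌈·⌉ = 4823
j=15: r + 14k = 5174.009 → ⌈·⌉ = 5175

255, 606, 958, 1309, 1661, 2012, 2363, 2715, 3066, 3418, 3769, 4120, 4472, 4823, 5175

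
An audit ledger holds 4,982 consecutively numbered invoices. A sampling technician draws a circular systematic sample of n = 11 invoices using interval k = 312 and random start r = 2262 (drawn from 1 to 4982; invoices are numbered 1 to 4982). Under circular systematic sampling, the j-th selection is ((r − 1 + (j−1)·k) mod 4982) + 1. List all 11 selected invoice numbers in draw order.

2262, 2574, 2886, 3198, 3510, 3822, 4134, 4446, 4758, 88, 400

Selection 1: 2262
Selection 2: 2262 + 312 = 2574
Selection 3: 2574 + 312 = 2886
Selection 4: 2886 + 312 = 3198
Selection 5: 3198 + 312 = 3510
Selection 6: 3510 + 312 = 3822
Selection 7: 3822 + 312 = 4134
Selection 8: 4134 + 312 = 4446
Selection 9: 4446 + 312 = 4758
Selection 10: 4758 + 312 = 5070 → 5070 − 4982 = 88
Selection 11: 88 + 312 = 400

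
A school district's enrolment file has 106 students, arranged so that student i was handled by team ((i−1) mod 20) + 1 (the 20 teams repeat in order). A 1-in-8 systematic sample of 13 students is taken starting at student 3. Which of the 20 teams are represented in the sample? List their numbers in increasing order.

3, 7, 11, 15, 19

Consecutive selections differ by k = 8, so their team numbers differ by 8 mod 20 = 8.
gcd(8, 20) = 4, so the sample visits 20/4 = 5 distinct residues mod 20.
Start 3 is team 3; the teams hit are 3, 7, 11, 15, 19.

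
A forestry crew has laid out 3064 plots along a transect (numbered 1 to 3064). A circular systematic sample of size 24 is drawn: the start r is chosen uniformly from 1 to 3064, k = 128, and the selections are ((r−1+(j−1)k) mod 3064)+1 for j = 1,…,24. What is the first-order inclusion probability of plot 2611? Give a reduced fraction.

For each position j, as r ranges over 1…3064 the j-th selection hits every plot exactly once, so plot 2611 is selected for exactly 24 of the 3064 starts.
Inclusion probability = 24/3064 = 3/383.

3/383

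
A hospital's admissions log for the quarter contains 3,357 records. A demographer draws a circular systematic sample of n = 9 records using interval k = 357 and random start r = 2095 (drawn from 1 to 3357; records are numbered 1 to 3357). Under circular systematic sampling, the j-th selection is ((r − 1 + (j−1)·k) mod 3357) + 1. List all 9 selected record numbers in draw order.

Selection 1: 2095
Selection 2: 2095 + 357 = 2452
Selection 3: 2452 + 357 = 2809
Selection 4: 2809 + 357 = 3166
Selection 5: 3166 + 357 = 3523 → 3523 − 3357 = 166
Selection 6: 166 + 357 = 523
Selection 7: 523 + 357 = 880
Selection 8: 880 + 357 = 1237
Selection 9: 1237 + 357 = 1594

2095, 2452, 2809, 3166, 166, 523, 880, 1237, 1594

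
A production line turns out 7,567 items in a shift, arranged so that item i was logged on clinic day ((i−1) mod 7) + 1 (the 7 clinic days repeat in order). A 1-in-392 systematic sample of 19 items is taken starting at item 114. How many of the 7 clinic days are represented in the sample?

1

Consecutive selections differ by k = 392, so their clinic day numbers differ by 392 mod 7 = 0.
gcd(392, 7) = 7, so the sample visits 7/7 = 1 distinct residues mod 7.
Start 114 is clinic day 2; the clinic days hit are 2.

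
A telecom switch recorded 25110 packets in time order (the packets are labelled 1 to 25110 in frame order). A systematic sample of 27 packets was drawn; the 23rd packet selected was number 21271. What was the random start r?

811

k = 25110/27 = 930
r = 21271 − (23−1)×930 = 21271 − 20460 = 811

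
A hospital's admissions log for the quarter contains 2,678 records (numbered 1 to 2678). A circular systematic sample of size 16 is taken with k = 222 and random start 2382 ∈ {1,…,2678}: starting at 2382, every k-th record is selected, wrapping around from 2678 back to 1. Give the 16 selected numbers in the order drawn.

Selection 1: 2382
Selection 2: 2382 + 222 = 2604
Selection 3: 2604 + 222 = 2826 → 2826 − 2678 = 148
Selection 4: 148 + 222 = 370
Selection 5: 370 + 222 = 592
Selection 6: 592 + 222 = 814
Selection 7: 814 + 222 = 1036
Selection 8: 1036 + 222 = 1258
Selection 9: 1258 + 222 = 1480
Selection 10: 1480 + 222 = 1702
Selection 11: 1702 + 222 = 1924
Selection 12: 1924 + 222 = 2146
Selection 13: 2146 + 222 = 2368
Selection 14: 2368 + 222 = 2590
Selection 15: 2590 + 222 = 2812 → 2812 − 2678 = 134
Selection 16: 134 + 222 = 356

2382, 2604, 148, 370, 592, 814, 1036, 1258, 1480, 1702, 1924, 2146, 2368, 2590, 134, 356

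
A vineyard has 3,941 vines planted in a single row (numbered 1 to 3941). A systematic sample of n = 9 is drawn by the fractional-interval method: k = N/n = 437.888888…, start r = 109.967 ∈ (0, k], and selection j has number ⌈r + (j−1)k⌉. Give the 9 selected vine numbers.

110, 548, 986, 1424, 1862, 2300, 2738, 3176, 3614

j=1: r + 0k = 109.967 → ⌈·⌉ = 110
j=2: r + 1k = 547.855888… → ⌈·⌉ = 548
j=3: r + 2k = 985.744777… → ⌈·⌉ = 986
j=4: r + 3k = 1423.633666… → ⌈·⌉ = 1424
j=5: r + 4k = 1861.522555… → ⌈·⌉ = 1862
j=6: r + 5k = 2299.411444… → ⌈·⌉ = 2300
j=7: r + 6k = 2737.300333… → ⌈·⌉ = 2738
j=8: r + 7k = 3175.189222… → ⌈·⌉ = 3176
j=9: r + 8k = 3613.078111… → ⌈·⌉ = 3614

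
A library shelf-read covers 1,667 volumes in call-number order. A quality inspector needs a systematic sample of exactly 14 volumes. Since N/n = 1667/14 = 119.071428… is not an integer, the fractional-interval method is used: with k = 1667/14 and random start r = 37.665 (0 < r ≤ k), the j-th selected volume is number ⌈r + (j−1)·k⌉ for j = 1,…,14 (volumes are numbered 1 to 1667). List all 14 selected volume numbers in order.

j=1: r + 0k = 37.665 → ⌈·⌉ = 38
j=2: r + 1k = 156.736428… → ⌈·⌉ = 157
j=3: r + 2k = 275.807857… → ⌈·⌉ = 276
j=4: r + 3k = 394.879285… → ⌈·⌉ = 395
j=5: r + 4k = 513.950714… → ⌈·⌉ = 514
j=6: r + 5k = 633.022142… → ⌈·⌉ = 634
j=7: r + 6k = 752.093571… → ⌈·⌉ = 753
j=8: r + 7k = 871.165 → ⌈·⌉ = 872
j=9: r + 8k = 990.236428… → ⌈·⌉ = 991
j=10: r + 9k = 1109.307857… → ⌈·⌉ = 1110
j=11: r + 10k = 1228.379285… → ⌈·⌉ = 1229
j=12: r + 11k = 1347.450714… → ⌈·⌉ = 1348
j=13: r + 12k = 1466.522142… → ⌈·⌉ = 1467
j=14: r + 13k = 1585.593571… → ⌈·⌉ = 1586

38, 157, 276, 395, 514, 634, 753, 872, 991, 1110, 1229, 1348, 1467, 1586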